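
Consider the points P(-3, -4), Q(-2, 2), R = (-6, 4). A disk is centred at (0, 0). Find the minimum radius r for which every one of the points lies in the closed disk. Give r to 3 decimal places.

The required radius is the distance from (0, 0) to the farthest point.
Squared distances: 25, 8, 52.
Maximum is 52, attained at R.
r = √52 ≈ 7.211.

7.211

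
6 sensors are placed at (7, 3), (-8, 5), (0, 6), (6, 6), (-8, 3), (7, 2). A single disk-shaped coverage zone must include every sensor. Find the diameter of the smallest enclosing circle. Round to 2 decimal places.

By Welzl's lemma the MEC is supported by two points (diametrically opposite) or three points (on a circumcircle).
The farthest pair is (-8, 5)–(7, 2) with squared distance 234. The circle on this segment as diameter has centre (-0.5, 3.5) and r² = 234/4 = 58.5.
Check (7, 3): distance² to centre = 56.5 ≤ 58.5, so it lies inside.
All remaining points lie in this disk, and no smaller disk contains both endpoints, so this is the minimum enclosing circle.
Diameter = 2r = 2√(58.5) ≈ 15.30.

15.30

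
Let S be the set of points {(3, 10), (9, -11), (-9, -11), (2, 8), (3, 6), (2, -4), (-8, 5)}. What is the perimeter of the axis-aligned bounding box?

Width = max x − min x = 9 − (-9) = 18.
Height = max y − min y = 10 − (-11) = 21.
Perimeter = 2(18 + 21) = 78.

78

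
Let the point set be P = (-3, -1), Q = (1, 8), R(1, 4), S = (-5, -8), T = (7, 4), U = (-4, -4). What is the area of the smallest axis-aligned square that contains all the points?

The bounding box has width 12 and height 16.
An axis-aligned square enclosing the set must have side ≥ max(width, height).
So the minimum side is max(12, 16) = 16.
Area = 16² = 256.

256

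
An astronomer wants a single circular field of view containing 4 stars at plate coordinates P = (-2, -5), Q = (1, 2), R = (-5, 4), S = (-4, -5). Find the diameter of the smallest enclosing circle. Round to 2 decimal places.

The minimum enclosing circle is determined by three boundary points: P, Q, R.
Their circumcentre is (-3.125, -0.375) with r² = 22.65625.
The farthest remaining point S is at distance² 22.15625 ≤ 22.65625.
Diameter = 2r = 2√(22.65625) ≈ 9.52.

9.52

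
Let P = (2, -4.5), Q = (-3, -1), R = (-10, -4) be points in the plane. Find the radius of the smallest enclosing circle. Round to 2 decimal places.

Side lengths²: PQ² = 37.25, PR² = 144.25, QR² = 58.
Since PR² = 144.25 ≥ 58 + 37.25 = 95.25, the angle opposite PR is not acute, so the smallest enclosing circle has PR as diameter.
Centre = midpoint of PR = (-4, -4.25), r² = 144.25/4 = 36.0625.
r = √(36.0625) ≈ 6.01.

6.01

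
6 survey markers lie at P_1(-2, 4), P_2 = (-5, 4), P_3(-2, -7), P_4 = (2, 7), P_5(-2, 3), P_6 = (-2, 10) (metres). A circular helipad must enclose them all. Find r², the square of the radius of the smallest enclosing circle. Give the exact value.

72.25

The minimum enclosing circle of a finite set is fixed by two of the points (as a diameter) or three (as a circumcircle).
The farthest pair is P_3–P_6 with squared distance 289. The circle on this segment as diameter has centre (-2, 1.5) and r² = 289/4 = 72.25.
Check P_1: distance² to centre = 6.25 ≤ 72.25, so it lies inside.
All remaining points lie in this disk, and no smaller disk contains both endpoints, so this is the minimum enclosing circle.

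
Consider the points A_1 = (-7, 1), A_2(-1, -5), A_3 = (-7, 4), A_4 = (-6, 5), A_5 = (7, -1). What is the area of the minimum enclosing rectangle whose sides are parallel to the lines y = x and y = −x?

In coordinates u = x + y, v = x − y the rectangle is axis-aligned; the map (x,y)→(u,v) scales areas by 2.
u-values: -6, -6, -3, -1, 6; range = 6 − (-6) = 12.
v-values: -8, 4, -11, -11, 8; range = 8 − (-11) = 19.
Area = (12 × 19) / 2 = 114.

114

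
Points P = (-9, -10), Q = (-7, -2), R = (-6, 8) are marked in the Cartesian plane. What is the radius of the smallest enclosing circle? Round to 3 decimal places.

Side lengths²: PQ² = 68, PR² = 333, QR² = 101.
Since PR² = 333 ≥ 101 + 68 = 169, the angle opposite PR is not acute, so the smallest enclosing circle has PR as diameter.
Centre = midpoint of PR = (-7.5, -1), r² = 333/4 = 83.25.
r = √(83.25) ≈ 9.124.

9.124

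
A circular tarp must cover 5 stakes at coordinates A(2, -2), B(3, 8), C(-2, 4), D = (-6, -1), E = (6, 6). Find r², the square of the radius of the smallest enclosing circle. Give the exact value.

The minimum enclosing circle of a finite set is fixed by two of the points (as a diameter) or three (as a circumcircle).
The farthest pair is D–E with squared distance 193. The circle on this segment as diameter has centre (0, 2.5) and r² = 193/4 = 48.25.
Check A: distance² to centre = 24.25 ≤ 48.25, so it lies inside.
All remaining points lie in this disk, and no smaller disk contains both endpoints, so this is the minimum enclosing circle.

48.25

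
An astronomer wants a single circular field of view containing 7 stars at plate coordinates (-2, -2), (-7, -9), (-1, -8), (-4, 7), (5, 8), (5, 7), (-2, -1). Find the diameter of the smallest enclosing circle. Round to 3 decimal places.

By Welzl's lemma the MEC is supported by two points (diametrically opposite) or three points (on a circumcircle).
The farthest pair is (-7, -9)–(5, 8) with squared distance 433. The circle on this segment as diameter has centre (-1, -0.5) and r² = 433/4 = 108.25.
Check (-2, -2): distance² to centre = 3.25 ≤ 108.25, so it lies inside.
All remaining points lie in this disk, and no smaller disk contains both endpoints, so this is the minimum enclosing circle.
Diameter = 2r = 2√(108.25) ≈ 20.809.

20.809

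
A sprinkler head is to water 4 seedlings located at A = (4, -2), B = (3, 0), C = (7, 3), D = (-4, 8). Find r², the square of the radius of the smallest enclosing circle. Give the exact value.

50881/1225

The minimum enclosing circle is determined by three boundary points: A, C, D.
Their circumcentre is (4/7, 121/35) with r² = 50881/1225.
The farthest remaining point B is at distance² 21866/1225 ≤ 50881/1225.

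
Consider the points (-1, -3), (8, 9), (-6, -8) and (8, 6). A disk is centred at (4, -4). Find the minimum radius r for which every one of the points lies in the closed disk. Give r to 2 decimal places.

The required radius is the distance from (4, -4) to the farthest point.
Squared distances: 26, 185, 116, 116.
Maximum is 185, attained at (8, 9).
r = √185 ≈ 13.60.

13.60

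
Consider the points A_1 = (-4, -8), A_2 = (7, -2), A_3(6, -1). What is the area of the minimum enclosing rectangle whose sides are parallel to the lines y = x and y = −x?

In coordinates u = x + y, v = x − y the rectangle is axis-aligned; the map (x,y)→(u,v) scales areas by 2.
u-values: -12, 5, 5; range = 5 − (-12) = 17.
v-values: 4, 9, 7; range = 9 − 4 = 5.
Area = (17 × 5) / 2 = 42.5.

42.5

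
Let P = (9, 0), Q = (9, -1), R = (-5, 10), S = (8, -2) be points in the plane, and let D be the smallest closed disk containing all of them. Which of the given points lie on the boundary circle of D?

Q, R

The minimum enclosing circle of a finite set is fixed by two of the points (as a diameter) or three (as a circumcircle).
The farthest pair is Q–R with squared distance 317. The circle on this segment as diameter has centre (2, 4.5) and r² = 317/4 = 79.25.
Check P: distance² to centre = 69.25 ≤ 79.25, so it lies inside.
All remaining points lie in this disk, and no smaller disk contains both endpoints, so this is the minimum enclosing circle.
The points at distance exactly r from the centre are Q, R — 2 points.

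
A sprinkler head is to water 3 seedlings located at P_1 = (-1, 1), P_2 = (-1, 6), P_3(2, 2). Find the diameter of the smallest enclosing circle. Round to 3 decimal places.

5.270

Side lengths²: P_1P_2² = 25, P_1P_3² = 10, P_2P_3² = 25.
Since P_2P_3² = 25 < 25 + 10 = 35, the triangle is acute, so the smallest enclosing circle is the circumcircle.
Circumcentre = (-1/6, 3.5), r² = 125/18.
Diameter = 2r = 2√(125/18) ≈ 5.270.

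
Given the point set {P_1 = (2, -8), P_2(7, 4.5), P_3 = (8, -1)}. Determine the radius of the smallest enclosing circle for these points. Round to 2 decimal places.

Side lengths²: P_1P_2² = 181.25, P_1P_3² = 85, P_2P_3² = 31.25.
Since P_1P_2² = 181.25 ≥ 85 + 31.25 = 116.25, the angle opposite P_1P_2 is not acute, so the smallest enclosing circle has P_1P_2 as diameter.
Centre = midpoint of P_1P_2 = (4.5, -1.75), r² = 181.25/4 = 45.3125.
r = √(45.3125) ≈ 6.73.

6.73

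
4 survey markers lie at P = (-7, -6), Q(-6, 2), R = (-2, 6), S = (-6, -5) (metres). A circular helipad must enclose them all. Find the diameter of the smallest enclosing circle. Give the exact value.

13

The minimum enclosing circle of a finite set is fixed by two of the points (as a diameter) or three (as a circumcircle).
The farthest pair is P–R with squared distance 169. The circle on this segment as diameter has centre (-4.5, 0) and r² = 169/4 = 42.25.
Check Q: distance² to centre = 6.25 ≤ 42.25, so it lies inside.
All remaining points lie in this disk, and no smaller disk contains both endpoints, so this is the minimum enclosing circle.
Diameter = 2r = 2√(42.25) = 13.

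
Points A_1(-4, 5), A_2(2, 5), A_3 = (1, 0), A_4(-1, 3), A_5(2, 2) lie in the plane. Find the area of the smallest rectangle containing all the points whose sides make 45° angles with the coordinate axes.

In coordinates u = x + y, v = x − y the rectangle is axis-aligned; the map (x,y)→(u,v) scales areas by 2.
u-values: 1, 7, 1, 2, 4; range = 7 − 1 = 6.
v-values: -9, -3, 1, -4, 0; range = 1 − (-9) = 10.
Area = (6 × 10) / 2 = 30.

30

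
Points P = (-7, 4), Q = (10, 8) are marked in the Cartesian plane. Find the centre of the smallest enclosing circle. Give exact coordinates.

The smallest circle enclosing two points has them as diameter endpoints.
Centre = midpoint = (1.5, 6); r² = |PQ|²/4 = 305/4 = 76.25.
Centre = (1.5, 6).

(1.5, 6)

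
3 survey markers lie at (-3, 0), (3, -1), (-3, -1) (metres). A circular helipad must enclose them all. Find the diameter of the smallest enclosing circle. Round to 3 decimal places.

6.083

Call the three points A, B, C in the order given.
Side lengths²: AB² = 37, AC² = 1, BC² = 36.
Since AB² = 37 ≥ 36 + 1 = 37, the angle opposite AB is not acute, so the smallest enclosing circle has AB as diameter.
Centre = midpoint of AB = (0, -0.5), r² = 37/4 = 9.25.
Diameter = 2r = 2√(9.25) ≈ 6.083.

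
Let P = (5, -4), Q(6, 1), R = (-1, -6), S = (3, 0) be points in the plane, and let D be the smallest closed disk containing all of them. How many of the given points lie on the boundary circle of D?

2

A smallest enclosing disk is always determined by at most three of the input points on its boundary.
The farthest pair is Q–R with squared distance 98. The circle on this segment as diameter has centre (2.5, -2.5) and r² = 98/4 = 24.5.
Check P: distance² to centre = 8.5 ≤ 24.5, so it lies inside.
All remaining points lie in this disk, and no smaller disk contains both endpoints, so this is the minimum enclosing circle.
The points at distance exactly r from the centre are Q, R — 2 points.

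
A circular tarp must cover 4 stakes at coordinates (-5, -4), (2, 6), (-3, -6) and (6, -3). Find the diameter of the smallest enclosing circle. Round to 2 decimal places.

By Welzl's lemma the MEC is supported by two points (diametrically opposite) or three points (on a circumcircle).
The minimum enclosing circle is determined by three boundary points: (2, 6), (-3, -6), (6, -3).
Their circumcentre is (5/62, -15/62) with r² = 81965/1922.
The farthest remaining point (-5, -4) is at distance² 76757/1922 ≤ 81965/1922.
Diameter = 2r = 2√(81965/1922) ≈ 13.06.

13.06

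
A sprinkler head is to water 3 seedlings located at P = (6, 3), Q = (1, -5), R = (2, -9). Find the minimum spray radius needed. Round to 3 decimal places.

6.325

Side lengths²: PQ² = 89, PR² = 160, QR² = 17.
Since PR² = 160 ≥ 89 + 17 = 106, the angle opposite PR is not acute, so the smallest enclosing circle has PR as diameter.
Centre = midpoint of PR = (4, -3), r² = 160/4 = 40.
r = √40 ≈ 6.325.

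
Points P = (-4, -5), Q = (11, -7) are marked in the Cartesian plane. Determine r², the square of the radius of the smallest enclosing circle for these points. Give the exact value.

The smallest circle enclosing two points has them as diameter endpoints.
Centre = midpoint = (3.5, -6); r² = |PQ|²/4 = 229/4 = 57.25.

57.25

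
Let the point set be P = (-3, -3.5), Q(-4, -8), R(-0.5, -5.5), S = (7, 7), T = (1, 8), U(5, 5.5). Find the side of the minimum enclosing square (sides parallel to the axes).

16

The bounding box has width 11 and height 16.
An axis-aligned square enclosing the set must have side ≥ max(width, height).
So the minimum side is max(11, 16) = 16.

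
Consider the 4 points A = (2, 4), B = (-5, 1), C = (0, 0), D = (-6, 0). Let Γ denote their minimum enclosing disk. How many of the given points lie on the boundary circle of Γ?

2

The farthest pair is A–D with squared distance 80. The circle on this segment as diameter has centre (-2, 2) and r² = 80/4 = 20.
Check B: distance² to centre = 10 ≤ 20, so it lies inside.
All remaining points lie in this disk, and no smaller disk contains both endpoints, so this is the minimum enclosing circle.
The points at distance exactly r from the centre are A, D — 2 points.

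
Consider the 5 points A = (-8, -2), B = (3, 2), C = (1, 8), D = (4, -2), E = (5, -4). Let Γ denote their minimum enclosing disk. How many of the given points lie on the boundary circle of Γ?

The minimum enclosing circle of a finite set is fixed by two of the points (as a diameter) or three (as a circumcircle).
The minimum enclosing circle is determined by three boundary points: A, C, E.
Their circumcentre is (-69/74, 51/74) with r² = 156565/2738.
The farthest remaining point D is at distance² 86413/2738 ≤ 156565/2738.
The points at distance exactly r from the centre are A, C, E — 3 points.

3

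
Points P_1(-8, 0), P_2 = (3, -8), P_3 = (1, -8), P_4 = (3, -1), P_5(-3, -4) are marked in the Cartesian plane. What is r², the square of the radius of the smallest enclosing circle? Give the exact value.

46.25

By Welzl's lemma the MEC is supported by two points (diametrically opposite) or three points (on a circumcircle).
The farthest pair is P_1–P_2 with squared distance 185. The circle on this segment as diameter has centre (-2.5, -4) and r² = 185/4 = 46.25.
Check P_3: distance² to centre = 28.25 ≤ 46.25, so it lies inside.
All remaining points lie in this disk, and no smaller disk contains both endpoints, so this is the minimum enclosing circle.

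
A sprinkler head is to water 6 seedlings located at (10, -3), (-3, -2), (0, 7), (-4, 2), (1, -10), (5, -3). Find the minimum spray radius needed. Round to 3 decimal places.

By Welzl's lemma the MEC is supported by two points (diametrically opposite) or three points (on a circumcircle).
The minimum enclosing circle is determined by three boundary points: (10, -3), (0, 7), (1, -10).
Their circumcentre is (1.5625, -1.4375) with r² = 73.6328125.
The farthest remaining point (-4, 2) is at distance² 42.7578125 ≤ 73.6328125.
r = √(73.6328125) ≈ 8.581.

8.581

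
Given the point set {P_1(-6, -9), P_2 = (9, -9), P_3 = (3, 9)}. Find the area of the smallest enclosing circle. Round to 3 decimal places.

353.429

Side lengths²: P_1P_2² = 225, P_1P_3² = 405, P_2P_3² = 360.
Since P_1P_3² = 405 < 360 + 225 = 585, the triangle is acute, so the smallest enclosing circle is the circumcircle.
Circumcentre = (1.5, -1.5), r² = 112.5.
Area = π·r² = π·112.5 ≈ 353.429.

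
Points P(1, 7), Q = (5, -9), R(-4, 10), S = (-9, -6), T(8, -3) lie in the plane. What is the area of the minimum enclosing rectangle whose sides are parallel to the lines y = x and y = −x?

In coordinates u = x + y, v = x − y the rectangle is axis-aligned; the map (x,y)→(u,v) scales areas by 2.
u-values: 8, -4, 6, -15, 5; range = 8 − (-15) = 23.
v-values: -6, 14, -14, -3, 11; range = 14 − (-14) = 28.
Area = (23 × 28) / 2 = 322.

322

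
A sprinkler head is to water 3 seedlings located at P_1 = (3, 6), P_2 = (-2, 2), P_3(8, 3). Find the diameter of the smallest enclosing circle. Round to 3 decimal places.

10.050

Side lengths²: P_1P_2² = 41, P_1P_3² = 34, P_2P_3² = 101.
Since P_2P_3² = 101 ≥ 41 + 34 = 75, the angle opposite P_2P_3 is not acute, so the smallest enclosing circle has P_2P_3 as diameter.
Centre = midpoint of P_2P_3 = (3, 2.5), r² = 101/4 = 25.25.
Diameter = 2r = 2√(25.25) ≈ 10.050.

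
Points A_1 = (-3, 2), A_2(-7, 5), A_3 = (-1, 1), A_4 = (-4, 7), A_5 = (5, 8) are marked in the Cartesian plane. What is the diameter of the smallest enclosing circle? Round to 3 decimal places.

12.369

The farthest pair is A_2–A_5 with squared distance 153. The circle on this segment as diameter has centre (-1, 6.5) and r² = 153/4 = 38.25.
Check A_1: distance² to centre = 24.25 ≤ 38.25, so it lies inside.
All remaining points lie in this disk, and no smaller disk contains both endpoints, so this is the minimum enclosing circle.
Diameter = 2r = 2√(38.25) ≈ 12.369.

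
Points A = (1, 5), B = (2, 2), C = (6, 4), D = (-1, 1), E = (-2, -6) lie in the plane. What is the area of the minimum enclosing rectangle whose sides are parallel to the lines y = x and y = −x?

In coordinates u = x + y, v = x − y the rectangle is axis-aligned; the map (x,y)→(u,v) scales areas by 2.
u-values: 6, 4, 10, 0, -8; range = 10 − (-8) = 18.
v-values: -4, 0, 2, -2, 4; range = 4 − (-4) = 8.
Area = (18 × 8) / 2 = 72.

72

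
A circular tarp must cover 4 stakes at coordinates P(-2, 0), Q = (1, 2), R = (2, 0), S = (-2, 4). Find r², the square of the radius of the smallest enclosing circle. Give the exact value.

8

A smallest enclosing disk is always determined by at most three of the input points on its boundary.
The farthest pair is R–S with squared distance 32. The circle on this segment as diameter has centre (0, 2) and r² = 32/4 = 8.
Check P: distance² to centre = 8 ≤ 8, so it lies inside.
All remaining points lie in this disk, and no smaller disk contains both endpoints, so this is the minimum enclosing circle.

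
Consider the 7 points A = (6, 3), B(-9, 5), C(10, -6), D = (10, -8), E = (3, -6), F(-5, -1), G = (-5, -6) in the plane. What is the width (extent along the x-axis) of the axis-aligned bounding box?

19

max x = 10, min x = -9, so width = 19.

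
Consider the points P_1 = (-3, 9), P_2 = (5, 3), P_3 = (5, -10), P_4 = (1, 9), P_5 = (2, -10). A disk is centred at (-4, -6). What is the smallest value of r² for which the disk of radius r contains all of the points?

250

The required radius is the distance from (-4, -6) to the farthest point.
Squared distances: 226, 162, 97, 250, 52.
Maximum is 250, attained at P_4.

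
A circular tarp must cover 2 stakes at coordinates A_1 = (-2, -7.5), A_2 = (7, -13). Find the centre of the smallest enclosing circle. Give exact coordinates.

The smallest circle enclosing two points has them as diameter endpoints.
Centre = midpoint = (2.5, -10.25); r² = |A_1A_2|²/4 = 111.25/4 = 27.8125.
Centre = (2.5, -10.25).

(2.5, -10.25)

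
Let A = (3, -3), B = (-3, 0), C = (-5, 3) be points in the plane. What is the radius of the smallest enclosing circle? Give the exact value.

Side lengths²: AB² = 45, AC² = 100, BC² = 13.
Since AC² = 100 ≥ 45 + 13 = 58, the angle opposite AC is not acute, so the smallest enclosing circle has AC as diameter.
Centre = midpoint of AC = (-1, 0), r² = 100/4 = 25.
r = √25 = 5.

5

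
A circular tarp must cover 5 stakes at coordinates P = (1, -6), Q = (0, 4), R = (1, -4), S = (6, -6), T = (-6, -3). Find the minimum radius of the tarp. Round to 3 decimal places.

6.519

By Welzl's lemma the MEC is supported by two points (diametrically opposite) or three points (on a circumcircle).
The minimum enclosing circle is determined by three boundary points: Q, S, T.
Their circumcentre is (0.5, -2.5) with r² = 42.5.
The farthest remaining point P is at distance² 12.5 ≤ 42.5.
r = √(42.5) ≈ 6.519.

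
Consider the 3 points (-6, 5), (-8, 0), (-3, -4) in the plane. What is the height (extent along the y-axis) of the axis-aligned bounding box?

9

max y = 5, min y = -4, so height = 9.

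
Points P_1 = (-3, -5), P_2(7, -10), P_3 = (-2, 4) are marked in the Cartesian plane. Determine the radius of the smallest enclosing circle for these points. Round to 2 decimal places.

8.32

Side lengths²: P_1P_2² = 125, P_1P_3² = 82, P_2P_3² = 277.
Since P_2P_3² = 277 ≥ 125 + 82 = 207, the angle opposite P_2P_3 is not acute, so the smallest enclosing circle has P_2P_3 as diameter.
Centre = midpoint of P_2P_3 = (2.5, -3), r² = 277/4 = 69.25.
r = √(69.25) ≈ 8.32.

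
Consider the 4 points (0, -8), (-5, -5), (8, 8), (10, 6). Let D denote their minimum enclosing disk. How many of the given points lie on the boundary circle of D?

By Welzl's lemma the MEC is supported by two points (diametrically opposite) or three points (on a circumcircle).
The farthest pair is (-5, -5)–(10, 6) with squared distance 346. The circle on this segment as diameter has centre (2.5, 0.5) and r² = 346/4 = 86.5.
Check (0, -8): distance² to centre = 78.5 ≤ 86.5, so it lies inside.
All remaining points lie in this disk, and no smaller disk contains both endpoints, so this is the minimum enclosing circle.
The points at distance exactly r from the centre are (-5, -5), (8, 8), (10, 6) — 3 points.

3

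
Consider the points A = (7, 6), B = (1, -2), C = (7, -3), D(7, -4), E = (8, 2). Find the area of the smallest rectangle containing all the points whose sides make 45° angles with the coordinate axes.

70

In coordinates u = x + y, v = x − y the rectangle is axis-aligned; the map (x,y)→(u,v) scales areas by 2.
u-values: 13, -1, 4, 3, 10; range = 13 − (-1) = 14.
v-values: 1, 3, 10, 11, 6; range = 11 − 1 = 10.
Area = (14 × 10) / 2 = 70.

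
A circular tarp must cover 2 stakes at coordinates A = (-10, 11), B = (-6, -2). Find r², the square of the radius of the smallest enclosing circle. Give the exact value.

46.25

The smallest circle enclosing two points has them as diameter endpoints.
Centre = midpoint = (-8, 4.5); r² = |AB|²/4 = 185/4 = 46.25.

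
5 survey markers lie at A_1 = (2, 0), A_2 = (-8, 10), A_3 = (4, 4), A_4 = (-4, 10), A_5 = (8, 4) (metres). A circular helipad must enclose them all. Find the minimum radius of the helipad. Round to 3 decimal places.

8.544

A smallest enclosing disk is always determined by at most three of the input points on its boundary.
The farthest pair is A_2–A_5 with squared distance 292. The circle on this segment as diameter has centre (0, 7) and r² = 292/4 = 73.
Check A_1: distance² to centre = 53 ≤ 73, so it lies inside.
All remaining points lie in this disk, and no smaller disk contains both endpoints, so this is the minimum enclosing circle.
r = √73 ≈ 8.544.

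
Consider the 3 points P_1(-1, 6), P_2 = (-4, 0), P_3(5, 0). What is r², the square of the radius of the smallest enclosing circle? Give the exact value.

22.5

Side lengths²: P_1P_2² = 45, P_1P_3² = 72, P_2P_3² = 81.
Since P_2P_3² = 81 < 72 + 45 = 117, the triangle is acute, so the smallest enclosing circle is the circumcircle.
Circumcentre = (0.5, 1.5), r² = 22.5.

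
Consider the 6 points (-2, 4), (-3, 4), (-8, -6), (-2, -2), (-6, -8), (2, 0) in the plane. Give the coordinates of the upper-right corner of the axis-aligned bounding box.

(2, 4)

x-range [-8, 2], y-range [-8, 4].
The upper-right corner is (2, 4).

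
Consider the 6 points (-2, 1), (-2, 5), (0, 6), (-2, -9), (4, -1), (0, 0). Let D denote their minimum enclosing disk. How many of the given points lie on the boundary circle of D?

2

A smallest enclosing disk is always determined by at most three of the input points on its boundary.
The farthest pair is (0, 6)–(-2, -9) with squared distance 229. The circle on this segment as diameter has centre (-1, -1.5) and r² = 229/4 = 57.25.
Check (-2, 1): distance² to centre = 7.25 ≤ 57.25, so it lies inside.
All remaining points lie in this disk, and no smaller disk contains both endpoints, so this is the minimum enclosing circle.
The points at distance exactly r from the centre are (0, 6), (-2, -9) — 2 points.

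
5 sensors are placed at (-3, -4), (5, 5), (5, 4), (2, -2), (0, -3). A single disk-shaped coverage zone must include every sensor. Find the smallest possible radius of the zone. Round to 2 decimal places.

6.02

The minimum enclosing circle of a finite set is fixed by two of the points (as a diameter) or three (as a circumcircle).
The farthest pair is (-3, -4)–(5, 5) with squared distance 145. The circle on this segment as diameter has centre (1, 0.5) and r² = 145/4 = 36.25.
Check (5, 4): distance² to centre = 28.25 ≤ 36.25, so it lies inside.
All remaining points lie in this disk, and no smaller disk contains both endpoints, so this is the minimum enclosing circle.
r = √(36.25) ≈ 6.02.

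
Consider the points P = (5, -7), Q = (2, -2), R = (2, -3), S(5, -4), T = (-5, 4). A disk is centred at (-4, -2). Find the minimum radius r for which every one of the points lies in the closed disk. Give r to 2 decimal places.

The required radius is the distance from (-4, -2) to the farthest point.
Squared distances: 106, 36, 37, 85, 37.
Maximum is 106, attained at P.
r = √106 ≈ 10.30.

10.30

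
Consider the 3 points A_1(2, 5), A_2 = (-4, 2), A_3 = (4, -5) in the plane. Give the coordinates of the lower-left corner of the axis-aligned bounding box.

x-range [-4, 4], y-range [-5, 5].
The lower-left corner is (-4, -5).

(-4, -5)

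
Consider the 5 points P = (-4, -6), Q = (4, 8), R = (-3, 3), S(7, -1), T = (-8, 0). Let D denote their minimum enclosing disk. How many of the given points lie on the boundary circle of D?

3

By Welzl's lemma the MEC is supported by two points (diametrically opposite) or three points (on a circumcircle).
The farthest pair is P–Q with squared distance 260. The circle on this segment as diameter has centre (0, 1) and r² = 260/4 = 65.
Check R: distance² to centre = 13 ≤ 65, so it lies inside.
All remaining points lie in this disk, and no smaller disk contains both endpoints, so this is the minimum enclosing circle.
The points at distance exactly r from the centre are P, Q, T — 3 points.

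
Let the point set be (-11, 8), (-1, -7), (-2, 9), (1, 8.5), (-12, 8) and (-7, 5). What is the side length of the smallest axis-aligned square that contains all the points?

The bounding box has width 13 and height 16.
An axis-aligned square enclosing the set must have side ≥ max(width, height).
So the minimum side is max(13, 16) = 16.

16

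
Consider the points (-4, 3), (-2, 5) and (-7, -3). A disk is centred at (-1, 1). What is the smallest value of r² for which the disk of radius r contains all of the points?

The required radius is the distance from (-1, 1) to the farthest point.
Squared distances: 13, 17, 52.
Maximum is 52, attained at (-7, -3).

52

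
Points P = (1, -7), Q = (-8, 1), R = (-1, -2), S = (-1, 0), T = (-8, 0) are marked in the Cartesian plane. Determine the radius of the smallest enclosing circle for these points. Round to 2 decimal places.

6.02

A smallest enclosing disk is always determined by at most three of the input points on its boundary.
The farthest pair is P–Q with squared distance 145. The circle on this segment as diameter has centre (-3.5, -3) and r² = 145/4 = 36.25.
Check R: distance² to centre = 7.25 ≤ 36.25, so it lies inside.
All remaining points lie in this disk, and no smaller disk contains both endpoints, so this is the minimum enclosing circle.
r = √(36.25) ≈ 6.02.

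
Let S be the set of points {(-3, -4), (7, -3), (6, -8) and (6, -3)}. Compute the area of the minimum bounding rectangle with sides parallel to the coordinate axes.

x ranges over [-3, 7], width 10.
y ranges over [-8, -3], height 5.
Area = 10 × 5 = 50.

50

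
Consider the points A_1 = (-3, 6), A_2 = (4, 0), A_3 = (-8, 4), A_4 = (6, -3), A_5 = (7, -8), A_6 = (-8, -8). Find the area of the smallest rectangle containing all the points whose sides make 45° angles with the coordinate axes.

In coordinates u = x + y, v = x − y the rectangle is axis-aligned; the map (x,y)→(u,v) scales areas by 2.
u-values: 3, 4, -4, 3, -1, -16; range = 4 − (-16) = 20.
v-values: -9, 4, -12, 9, 15, 0; range = 15 − (-12) = 27.
Area = (20 × 27) / 2 = 270.

270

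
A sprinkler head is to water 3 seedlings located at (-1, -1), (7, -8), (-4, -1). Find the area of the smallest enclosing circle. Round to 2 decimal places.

Call the three points A, B, C in the order given.
Side lengths²: AB² = 113, AC² = 9, BC² = 170.
Since BC² = 170 ≥ 113 + 9 = 122, the angle opposite BC is not acute, so the smallest enclosing circle has BC as diameter.
Centre = midpoint of BC = (1.5, -4.5), r² = 170/4 = 42.5.
Area = π·r² = π·42.5 ≈ 133.52.

133.52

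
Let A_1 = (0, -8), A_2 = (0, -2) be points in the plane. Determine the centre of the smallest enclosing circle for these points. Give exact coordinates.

(0, -5)

The smallest circle enclosing two points has them as diameter endpoints.
Centre = midpoint = (0, -5); r² = |A_1A_2|²/4 = 36/4 = 9.
Centre = (0, -5).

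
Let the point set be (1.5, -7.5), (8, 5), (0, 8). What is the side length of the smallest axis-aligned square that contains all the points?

The bounding box has width 8 and height 15.5.
An axis-aligned square enclosing the set must have side ≥ max(width, height).
So the minimum side is max(8, 15.5) = 15.5.

15.5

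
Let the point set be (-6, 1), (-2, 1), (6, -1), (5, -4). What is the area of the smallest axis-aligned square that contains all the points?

144

The bounding box has width 12 and height 5.
An axis-aligned square enclosing the set must have side ≥ max(width, height).
So the minimum side is max(12, 5) = 12.
Area = 12² = 144.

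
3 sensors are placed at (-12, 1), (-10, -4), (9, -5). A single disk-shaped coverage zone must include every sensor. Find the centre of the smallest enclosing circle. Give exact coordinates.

(-1.5, -2)

Call the three points A, B, C in the order given.
Side lengths²: AB² = 29, AC² = 477, BC² = 362.
Since AC² = 477 ≥ 362 + 29 = 391, the angle opposite AC is not acute, so the smallest enclosing circle has AC as diameter.
Centre = midpoint of AC = (-1.5, -2), r² = 477/4 = 119.25.
Centre = (-1.5, -2).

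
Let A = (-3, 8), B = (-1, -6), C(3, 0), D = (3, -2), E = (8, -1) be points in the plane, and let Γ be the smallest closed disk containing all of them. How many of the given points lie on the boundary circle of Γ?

3

The minimum enclosing circle is determined by three boundary points: A, B, E.
Their circumcentre is (53/68, 95/68) with r² = 133825/2312.
The farthest remaining point D is at distance² 38081/2312 ≤ 133825/2312.
The points at distance exactly r from the centre are A, B, E — 3 points.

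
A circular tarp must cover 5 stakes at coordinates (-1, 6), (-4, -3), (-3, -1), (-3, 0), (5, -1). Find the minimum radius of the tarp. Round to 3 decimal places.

5.376

By Welzl's lemma the MEC is supported by two points (diametrically opposite) or three points (on a circumcircle).
The minimum enclosing circle is determined by three boundary points: (-1, 6), (-4, -3), (5, -1).
Their circumcentre is (-0.1, 0.7) with r² = 28.9.
The farthest remaining point (-3, -1) is at distance² 11.3 ≤ 28.9.
r = √(28.9) ≈ 5.376.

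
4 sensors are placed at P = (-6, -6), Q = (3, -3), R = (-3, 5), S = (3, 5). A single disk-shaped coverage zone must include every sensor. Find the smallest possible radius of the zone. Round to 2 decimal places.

7.11

A smallest enclosing disk is always determined by at most three of the input points on its boundary.
The farthest pair is P–S with squared distance 202. The circle on this segment as diameter has centre (-1.5, -0.5) and r² = 202/4 = 50.5.
Check Q: distance² to centre = 26.5 ≤ 50.5, so it lies inside.
All remaining points lie in this disk, and no smaller disk contains both endpoints, so this is the minimum enclosing circle.
r = √(50.5) ≈ 7.11.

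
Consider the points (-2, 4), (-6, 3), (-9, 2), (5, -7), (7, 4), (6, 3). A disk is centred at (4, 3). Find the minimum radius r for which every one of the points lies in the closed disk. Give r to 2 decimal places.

13.04

The required radius is the distance from (4, 3) to the farthest point.
Squared distances: 37, 100, 170, 101, 10, 4.
Maximum is 170, attained at (-9, 2).
r = √170 ≈ 13.04.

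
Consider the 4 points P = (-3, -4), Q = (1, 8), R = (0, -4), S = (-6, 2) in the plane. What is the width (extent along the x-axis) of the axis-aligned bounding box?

max x = 1, min x = -6, so width = 7.

7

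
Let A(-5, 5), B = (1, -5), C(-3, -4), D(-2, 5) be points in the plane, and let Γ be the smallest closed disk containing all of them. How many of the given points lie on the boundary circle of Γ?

2

The farthest pair is A–B with squared distance 136. The circle on this segment as diameter has centre (-2, 0) and r² = 136/4 = 34.
Check C: distance² to centre = 17 ≤ 34, so it lies inside.
All remaining points lie in this disk, and no smaller disk contains both endpoints, so this is the minimum enclosing circle.
The points at distance exactly r from the centre are A, B — 2 points.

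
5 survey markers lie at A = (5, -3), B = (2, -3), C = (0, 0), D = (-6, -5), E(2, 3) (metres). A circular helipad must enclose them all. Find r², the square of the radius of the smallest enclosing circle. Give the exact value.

A smallest enclosing disk is always determined by at most three of the input points on its boundary.
The minimum enclosing circle is determined by three boundary points: A, D, E.
Their circumcentre is (-5/6, -13/6) with r² = 625/18.
The farthest remaining point B is at distance² 157/18 ≤ 625/18.

625/18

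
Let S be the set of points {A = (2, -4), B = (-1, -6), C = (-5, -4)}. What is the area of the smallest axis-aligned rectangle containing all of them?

x ranges over [-5, 2], width 7.
y ranges over [-6, -4], height 2.
Area = 7 × 2 = 14.

14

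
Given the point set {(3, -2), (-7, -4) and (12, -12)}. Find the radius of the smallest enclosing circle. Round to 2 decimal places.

10.31

Call the three points A, B, C in the order given.
Side lengths²: AB² = 104, AC² = 181, BC² = 425.
Since BC² = 425 ≥ 181 + 104 = 285, the angle opposite BC is not acute, so the smallest enclosing circle has BC as diameter.
Centre = midpoint of BC = (2.5, -8), r² = 425/4 = 106.25.
r = √(106.25) ≈ 10.31.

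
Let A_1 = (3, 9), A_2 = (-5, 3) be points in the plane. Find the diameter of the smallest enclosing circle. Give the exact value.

10

The smallest circle enclosing two points has them as diameter endpoints.
Centre = midpoint = (-1, 6); r² = |A_1A_2|²/4 = 100/4 = 25.
Diameter = 2r = 2√25 = 10.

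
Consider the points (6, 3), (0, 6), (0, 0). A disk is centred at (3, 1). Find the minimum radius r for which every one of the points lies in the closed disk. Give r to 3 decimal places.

The required radius is the distance from (3, 1) to the farthest point.
Squared distances: 13, 34, 10.
Maximum is 34, attained at (0, 6).
r = √34 ≈ 5.831.

5.831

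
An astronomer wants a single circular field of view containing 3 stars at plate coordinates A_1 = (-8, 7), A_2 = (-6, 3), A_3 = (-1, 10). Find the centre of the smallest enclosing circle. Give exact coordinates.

(-63/17, 113/17)

Side lengths²: A_1A_2² = 20, A_1A_3² = 58, A_2A_3² = 74.
Since A_2A_3² = 74 < 58 + 20 = 78, the triangle is acute, so the smallest enclosing circle is the circumcircle.
Circumcentre = (-63/17, 113/17), r² = 5365/289.
Centre = (-63/17, 113/17).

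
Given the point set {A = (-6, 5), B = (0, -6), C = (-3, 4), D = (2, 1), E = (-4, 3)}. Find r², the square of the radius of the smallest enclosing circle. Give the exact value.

The minimum enclosing circle of a finite set is fixed by two of the points (as a diameter) or three (as a circumcircle).
The farthest pair is A–B with squared distance 157. The circle on this segment as diameter has centre (-3, -0.5) and r² = 157/4 = 39.25.
Check C: distance² to centre = 20.25 ≤ 39.25, so it lies inside.
All remaining points lie in this disk, and no smaller disk contains both endpoints, so this is the minimum enclosing circle.

39.25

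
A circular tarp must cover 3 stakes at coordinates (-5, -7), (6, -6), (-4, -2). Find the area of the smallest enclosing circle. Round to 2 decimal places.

99.10

Call the three points A, B, C in the order given.
Side lengths²: AB² = 122, AC² = 26, BC² = 116.
Since AB² = 122 < 116 + 26 = 142, the triangle is acute, so the smallest enclosing circle is the circumcircle.
Circumcentre = (11/27, -148/27), r² = 22997/729.
Area = π·r² = π·22997/729 ≈ 99.10.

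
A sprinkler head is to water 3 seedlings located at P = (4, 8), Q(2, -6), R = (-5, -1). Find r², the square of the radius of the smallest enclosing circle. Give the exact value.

925/18

Side lengths²: PQ² = 200, PR² = 162, QR² = 74.
Since PQ² = 200 < 162 + 74 = 236, the triangle is acute, so the smallest enclosing circle is the circumcircle.
Circumcentre = (11/6, 7/6), r² = 925/18.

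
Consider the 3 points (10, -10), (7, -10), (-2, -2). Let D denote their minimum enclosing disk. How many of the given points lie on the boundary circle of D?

2

Call the three points A, B, C in the order given.
Side lengths²: AB² = 9, AC² = 208, BC² = 145.
Since AC² = 208 ≥ 145 + 9 = 154, the angle opposite AC is not acute, so the smallest enclosing circle has AC as diameter.
Centre = midpoint of AC = (4, -6), r² = 208/4 = 52.
The points at distance exactly r from the centre are (10, -10), (-2, -2) — 2 points.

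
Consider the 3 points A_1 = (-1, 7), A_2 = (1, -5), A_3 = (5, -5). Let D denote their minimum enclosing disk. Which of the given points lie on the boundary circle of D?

Side lengths²: A_1A_2² = 148, A_1A_3² = 180, A_2A_3² = 16.
Since A_1A_3² = 180 ≥ 148 + 16 = 164, the angle opposite A_1A_3 is not acute, so the smallest enclosing circle has A_1A_3 as diameter.
Centre = midpoint of A_1A_3 = (2, 1), r² = 180/4 = 45.
The points at distance exactly r from the centre are A_1, A_3 — 2 points.

A_1, A_3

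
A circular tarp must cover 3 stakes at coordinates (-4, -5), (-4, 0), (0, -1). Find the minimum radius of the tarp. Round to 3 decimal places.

Call the three points A, B, C in the order given.
Side lengths²: AB² = 25, AC² = 32, BC² = 17.
Since AC² = 32 < 25 + 17 = 42, the triangle is acute, so the smallest enclosing circle is the circumcircle.
Circumcentre = (-2.5, -2.5), r² = 8.5.
r = √(8.5) ≈ 2.915.

2.915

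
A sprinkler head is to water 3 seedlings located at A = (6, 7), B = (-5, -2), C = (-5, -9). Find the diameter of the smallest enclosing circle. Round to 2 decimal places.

Side lengths²: AB² = 202, AC² = 377, BC² = 49.
Since AC² = 377 ≥ 202 + 49 = 251, the angle opposite AC is not acute, so the smallest enclosing circle has AC as diameter.
Centre = midpoint of AC = (0.5, -1), r² = 377/4 = 94.25.
Diameter = 2r = 2√(94.25) ≈ 19.42.

19.42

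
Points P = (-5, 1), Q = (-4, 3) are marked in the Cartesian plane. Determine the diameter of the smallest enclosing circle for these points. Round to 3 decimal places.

2.236

The smallest circle enclosing two points has them as diameter endpoints.
Centre = midpoint = (-4.5, 2); r² = |PQ|²/4 = 5/4 = 1.25.
Diameter = 2r = 2√(1.25) ≈ 2.236.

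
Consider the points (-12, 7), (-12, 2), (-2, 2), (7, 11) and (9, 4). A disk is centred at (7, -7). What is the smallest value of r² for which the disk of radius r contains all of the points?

The required radius is the distance from (7, -7) to the farthest point.
Squared distances: 557, 442, 162, 324, 125.
Maximum is 557, attained at (-12, 7).

557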